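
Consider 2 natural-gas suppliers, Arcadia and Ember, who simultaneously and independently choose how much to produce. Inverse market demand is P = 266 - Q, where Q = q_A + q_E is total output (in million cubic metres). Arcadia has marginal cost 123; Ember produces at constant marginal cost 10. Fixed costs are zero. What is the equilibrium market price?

Arcadia's profit: π_A = (266 - Q)q_A - (123q_A). Setting ∂π_A/∂q_A = 0: 143 - 2q_A - (q_E) = 0.
Ember's first-order condition: 256 - 2q_E - (q_A) = 0.
So q_A = (143 - q_E)/2 and q_E = (256 - q_A)/2.
Solving the pair: q_A = 10, q_E = 123.
Total output Q = 133, so price P = 266 - 133 = 133.

133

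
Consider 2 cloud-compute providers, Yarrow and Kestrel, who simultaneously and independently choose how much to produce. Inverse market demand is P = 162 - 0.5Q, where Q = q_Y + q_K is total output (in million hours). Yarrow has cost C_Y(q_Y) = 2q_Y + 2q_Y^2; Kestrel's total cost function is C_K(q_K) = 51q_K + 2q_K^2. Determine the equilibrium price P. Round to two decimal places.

Yarrow's profit: π_Y = (162 - 0.5Q)q_Y - (2q_Y + 2q_Y²). Setting ∂π_Y/∂q_Y = 0: 160 - 5q_Y - (1/2)(q_K) = 0.
Kestrel's profit: π_K = (162 - 0.5Q)q_K - (51q_K + 2q_K²). Setting ∂π_K/∂q_K = 0: 111 - 5q_K - (1/2)(q_Y) = 0.
Best responses: q_Y = (160 - (1/2)q_K)/5, q_K = (111 - (1/2)q_Y)/5.
Solving the pair: q_Y = 30.0808, q_K = 1900/99.
Total output Q = 542/11, so price P = 162 - (1/2)·(542/11) = 1511/11.

137.36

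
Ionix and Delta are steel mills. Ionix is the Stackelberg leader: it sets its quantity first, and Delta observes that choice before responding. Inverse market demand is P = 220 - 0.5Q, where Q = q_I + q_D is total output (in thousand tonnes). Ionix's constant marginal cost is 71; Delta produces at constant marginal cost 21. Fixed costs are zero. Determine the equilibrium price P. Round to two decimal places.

95.75

The follower Delta best-responds to any q_I: π_D = (220 - 0.5Q)q_D - 21q_D.
Follower FOC: 199 - (1/2)q_I - q_D = 0, so q_D(q_I) = (199 - (1/2)q_I).
The leader anticipates this reaction. Substituting into P = 220 - 0.5Q gives P = 241/2 - (1/4)q_I, so π_I = (241/2 - (1/4)q_I)q_I - 71q_I.
Leader FOC: 99/2 - (1/2)q_I = 0, so q_I = 99.
Then q_D = (199 - (1/2)·99) = 299/2.
Total output Q = 497/2, so price P = 220 - (1/2)·(497/2) = 383/4.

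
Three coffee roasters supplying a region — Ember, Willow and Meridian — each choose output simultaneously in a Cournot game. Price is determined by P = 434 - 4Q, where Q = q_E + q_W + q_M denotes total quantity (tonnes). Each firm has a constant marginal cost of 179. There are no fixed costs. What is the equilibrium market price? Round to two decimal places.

242.75

Each firm earns π_i = (434 - 4Q)q_i - 179q_i.
First-order condition (treating rivals' output as given): 255 - 8q_i - 4·Σ_{j≠i} q_j = 0.
By symmetry each firm produces the same amount; substituting Σ_{j≠i} q_j = 2q_i yields q_i = 255/16.
Total output Q = 765/16, so price P = 434 - 4·(765/16) = 971/4.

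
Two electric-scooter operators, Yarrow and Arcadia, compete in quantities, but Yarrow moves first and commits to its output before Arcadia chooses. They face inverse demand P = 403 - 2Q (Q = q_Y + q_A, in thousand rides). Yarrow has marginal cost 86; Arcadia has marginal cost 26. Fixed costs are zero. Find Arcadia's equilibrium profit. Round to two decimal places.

Solve by backward induction. Given q_Y, the follower Arcadia maximises π_A = (403 - 2q_Y - 2q_A)q_A - 26q_A.
∂π_A/∂q_A = 377 - 2q_Y - 4q_A = 0 gives the reaction function q_A = (377 - 2q_Y)/4.
Yarrow substitutes q_A(q_Y) into its own profit: π_Y = q_Y(403 - 2q_Y - (377 - 2q_Y)/2) - 86q_Y = (429/2 - q_Y)q_Y - 86q_Y.
Maximising: ∂π_Y/∂q_Y = 257/2 - 2q_Y = 0, giving q_Y = 257/4.
Then q_A = (377 - 2·(257/4))/4 = 497/8.
Price P = 403 - 2·(1011/8) = 601/4.
Arcadia's profit: (601/4 - 26)·(497/8) = 7719.0313.

7719.03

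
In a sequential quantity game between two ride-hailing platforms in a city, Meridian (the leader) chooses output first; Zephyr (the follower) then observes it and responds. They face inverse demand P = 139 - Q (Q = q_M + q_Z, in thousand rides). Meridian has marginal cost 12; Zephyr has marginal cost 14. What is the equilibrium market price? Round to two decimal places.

Solve by backward induction. Given q_M, the follower Zephyr maximises π_Z = (139 - q_M - q_Z)q_Z - 14q_Z.
Setting the follower's marginal profit to zero, 125 - q_M - 2q_Z = 0, i.e. q_Z = (125 - q_M)/2.
The leader anticipates this reaction. Substituting into P = 139 - Q gives P = 153/2 - (1/2)q_M, so π_M = (153/2 - (1/2)q_M)q_M - 12q_M.
The leader's first-order condition 129/2 - q_M = 0 yields q_M = 129/2.
Then q_Z = (125 - 129/2)/2 = 121/4.
Total output Q = 379/4, so price P = 139 - 379/4 = 177/4.

44.25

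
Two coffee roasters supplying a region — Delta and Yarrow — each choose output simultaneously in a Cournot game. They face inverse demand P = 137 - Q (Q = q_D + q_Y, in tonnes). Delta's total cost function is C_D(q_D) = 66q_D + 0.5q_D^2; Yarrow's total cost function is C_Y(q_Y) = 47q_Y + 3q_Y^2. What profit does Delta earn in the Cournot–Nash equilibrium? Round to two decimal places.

Delta's profit: π_D = (137 - Q)q_D - (66q_D + (1/2)q_D²). Setting ∂π_D/∂q_D = 0: 71 - 3q_D - (q_Y) = 0.
Yarrow's profit: π_Y = (137 - Q)q_Y - (47q_Y + 3q_Y²). Setting ∂π_Y/∂q_Y = 0: 90 - 8q_Y - (q_D) = 0.
Rearranging gives the reaction functions q_D = (71 - q_Y)/3 and q_Y = (90 - q_D)/8.
Substituting one into the other gives q_D = 478/23 and q_Y = 199/23.
Price P = 137 - 677/23 = 107.5652.
Delta's profit: 107.5652·(478/23) - 66·(478/23) - (1/2)(478/23)² = 647.8752.

647.88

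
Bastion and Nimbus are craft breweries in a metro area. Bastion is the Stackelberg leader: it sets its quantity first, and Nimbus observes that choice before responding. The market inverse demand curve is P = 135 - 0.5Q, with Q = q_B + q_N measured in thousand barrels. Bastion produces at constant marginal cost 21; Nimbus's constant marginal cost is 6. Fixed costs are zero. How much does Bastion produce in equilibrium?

99

The follower Nimbus best-responds to any q_B: π_N = (135 - 0.5Q)q_N - 6q_N.
Follower FOC: 129 - (1/2)q_B - q_N = 0, so q_N(q_B) = (129 - (1/2)q_B).
The leader anticipates this reaction. Substituting into P = 135 - 0.5Q gives P = 141/2 - (1/4)q_B, so π_B = (141/2 - (1/4)q_B)q_B - 21q_B.
The leader's first-order condition 99/2 - (1/2)q_B = 0 yields q_B = 99.
Then q_N = (129 - (1/2)·99) = 159/2.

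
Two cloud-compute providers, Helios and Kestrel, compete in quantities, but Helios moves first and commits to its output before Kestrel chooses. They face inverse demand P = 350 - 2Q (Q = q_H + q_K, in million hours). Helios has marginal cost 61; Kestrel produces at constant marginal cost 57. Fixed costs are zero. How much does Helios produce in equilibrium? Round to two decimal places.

Solve by backward induction. Given q_H, the follower Kestrel maximises π_K = (350 - 2q_H - 2q_K)q_K - 57q_K.
Follower FOC: 293 - 2q_H - 4q_K = 0, so q_K(q_H) = (293 - 2q_H)/4.
Helios substitutes q_K(q_H) into its own profit: π_H = q_H(350 - 2q_H - (293 - 2q_H)/2) - 61q_H = (407/2 - q_H)q_H - 61q_H.
The leader's first-order condition 285/2 - 2q_H = 0 yields q_H = 285/4.
Then q_K = (293 - 2·(285/4))/4 = 301/8.

71.25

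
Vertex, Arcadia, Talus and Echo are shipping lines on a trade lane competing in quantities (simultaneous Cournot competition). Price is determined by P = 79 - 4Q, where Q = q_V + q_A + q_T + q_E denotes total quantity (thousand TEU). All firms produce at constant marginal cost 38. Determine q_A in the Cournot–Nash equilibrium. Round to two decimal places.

2.05

A representative firm's profit is π_i = q_i(79 - 4Q) - 38q_i.
Setting ∂π_i/∂q_i = 0 with rivals' quantities fixed: 41 - 8q_i - 4·Σ_{j≠i} q_j = 0.
With identical firms every q_j equals q_i, so Σ_{j≠i} q_j = 3q_i and 41 = 20q_i, giving q_i = 41/20.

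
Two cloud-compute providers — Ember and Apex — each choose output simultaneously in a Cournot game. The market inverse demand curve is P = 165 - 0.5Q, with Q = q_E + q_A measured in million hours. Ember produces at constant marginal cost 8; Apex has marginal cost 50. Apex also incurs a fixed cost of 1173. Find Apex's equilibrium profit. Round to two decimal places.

Ember's profit: π_E = (165 - 0.5Q)q_E - (8q_E). Setting ∂π_E/∂q_E = 0: 157 - q_E - (1/2)(q_A) = 0.
Apex's first-order condition: 115 - q_A - (1/2)(q_E) = 0.
So q_E = (157 - (1/2)q_A) and q_A = (115 - (1/2)q_E).
Substituting one into the other gives q_E = 398/3 and q_A = 146/3.
Price P = 165 - (1/2)·(544/3) = 223/3.
Apex's profit: (223/3 - 50)·(146/3) - 1173 = 101/9.

11.22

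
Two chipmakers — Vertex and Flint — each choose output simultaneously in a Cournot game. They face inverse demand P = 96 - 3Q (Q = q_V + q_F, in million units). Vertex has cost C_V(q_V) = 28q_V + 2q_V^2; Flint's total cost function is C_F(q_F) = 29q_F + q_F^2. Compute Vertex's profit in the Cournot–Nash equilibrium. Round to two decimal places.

116.69

Vertex's profit: π_V = (96 - 3Q)q_V - (28q_V + 2q_V²). Setting ∂π_V/∂q_V = 0: 68 - 10q_V - 3(q_F) = 0.
Flint's first-order condition: 67 - 8q_F - 3(q_V) = 0.
Best responses: q_V = (68 - 3q_F)/10, q_F = (67 - 3q_V)/8.
Solving the pair: q_V = 343/71, q_F = 466/71.
Price P = 96 - 3·(809/71) = 61.8169.
Vertex's profit: 61.8169·(343/71) - 28·(343/71) - 2(343/71)² = 116.6921.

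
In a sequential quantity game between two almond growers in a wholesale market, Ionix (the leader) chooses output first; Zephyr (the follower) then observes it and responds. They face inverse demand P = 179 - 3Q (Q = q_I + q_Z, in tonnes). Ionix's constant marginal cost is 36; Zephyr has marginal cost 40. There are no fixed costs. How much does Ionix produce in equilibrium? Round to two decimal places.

The follower Zephyr best-responds to any q_I: π_Z = (179 - 3Q)q_Z - 40q_Z.
Follower FOC: 139 - 3q_I - 6q_Z = 0, so q_Z(q_I) = (139 - 3q_I)/6.
Ionix substitutes q_Z(q_I) into its own profit: π_I = q_I(179 - 3q_I - (139 - 3q_I)/2) - 36q_I = (219/2 - (3/2)q_I)q_I - 36q_I.
Leader FOC: 147/2 - 3q_I = 0, so q_I = 49/2.
Then q_Z = (139 - 3·(49/2))/6 = 131/12.

24.50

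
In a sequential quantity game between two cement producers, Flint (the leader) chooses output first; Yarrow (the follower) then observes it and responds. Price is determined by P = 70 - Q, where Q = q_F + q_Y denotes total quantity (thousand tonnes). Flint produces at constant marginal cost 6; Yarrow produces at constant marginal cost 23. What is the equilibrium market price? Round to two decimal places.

Solve by backward induction. Given q_F, the follower Yarrow maximises π_Y = (70 - q_F - q_Y)q_Y - 23q_Y.
Setting the follower's marginal profit to zero, 47 - q_F - 2q_Y = 0, i.e. q_Y = (47 - q_F)/2.
The leader anticipates this reaction. Substituting into P = 70 - Q gives P = 93/2 - (1/2)q_F, so π_F = (93/2 - (1/2)q_F)q_F - 6q_F.
Maximising: ∂π_F/∂q_F = 81/2 - q_F = 0, giving q_F = 81/2.
Then q_Y = (47 - 81/2)/2 = 13/4.
Total output Q = 175/4, so price P = 70 - 175/4 = 105/4.

26.25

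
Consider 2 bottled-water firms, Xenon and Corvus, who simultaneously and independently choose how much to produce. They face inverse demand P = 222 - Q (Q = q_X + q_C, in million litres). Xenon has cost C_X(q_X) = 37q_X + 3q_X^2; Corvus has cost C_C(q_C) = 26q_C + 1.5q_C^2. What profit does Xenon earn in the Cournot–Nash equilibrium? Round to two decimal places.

Xenon's profit: π_X = (222 - Q)q_X - (37q_X + 3q_X²). Setting ∂π_X/∂q_X = 0: 185 - 8q_X - (q_C) = 0.
Corvus's profit: π_C = (222 - Q)q_C - (26q_C + (3/2)q_C²). Setting ∂π_C/∂q_C = 0: 196 - 5q_C - (q_X) = 0.
Rearranging gives the reaction functions q_X = (185 - q_C)/8 and q_C = (196 - q_X)/5.
Substituting one into the other gives q_X = 243/13 and q_C = 461/13.
Price P = 222 - 704/13 = 167.8462.
Xenon's profit: 167.8462·(243/13) - 37·(243/13) - 3(243/13)² = 1397.6095.

1397.61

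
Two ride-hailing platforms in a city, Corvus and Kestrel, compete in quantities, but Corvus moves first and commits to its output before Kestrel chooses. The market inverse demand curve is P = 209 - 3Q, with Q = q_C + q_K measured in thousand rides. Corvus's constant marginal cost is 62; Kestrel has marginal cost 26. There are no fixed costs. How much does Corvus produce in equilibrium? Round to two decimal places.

The follower Kestrel best-responds to any q_C: π_K = (209 - 3Q)q_K - 26q_K.
Setting the follower's marginal profit to zero, 183 - 3q_C - 6q_K = 0, i.e. q_K = (183 - 3q_C)/6.
Corvus substitutes q_K(q_C) into its own profit: π_C = q_C(209 - 3q_C - (183 - 3q_C)/2) - 62q_C = (235/2 - (3/2)q_C)q_C - 62q_C.
The leader's first-order condition 111/2 - 3q_C = 0 yields q_C = 37/2.
Then q_K = (183 - 3·(37/2))/6 = 85/4.

18.50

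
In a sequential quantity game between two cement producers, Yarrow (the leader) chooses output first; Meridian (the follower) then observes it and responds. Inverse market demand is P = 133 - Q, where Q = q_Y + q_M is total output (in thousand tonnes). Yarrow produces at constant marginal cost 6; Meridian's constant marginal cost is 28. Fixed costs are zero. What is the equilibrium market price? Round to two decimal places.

Solve by backward induction. Given q_Y, the follower Meridian maximises π_M = (133 - q_Y - q_M)q_M - 28q_M.
Setting the follower's marginal profit to zero, 105 - q_Y - 2q_M = 0, i.e. q_M = (105 - q_Y)/2.
The leader anticipates this reaction. Substituting into P = 133 - Q gives P = 161/2 - (1/2)q_Y, so π_Y = (161/2 - (1/2)q_Y)q_Y - 6q_Y.
Maximising: ∂π_Y/∂q_Y = 149/2 - q_Y = 0, giving q_Y = 149/2.
Then q_M = (105 - 149/2)/2 = 61/4.
Total output Q = 359/4, so price P = 133 - 359/4 = 173/4.

43.25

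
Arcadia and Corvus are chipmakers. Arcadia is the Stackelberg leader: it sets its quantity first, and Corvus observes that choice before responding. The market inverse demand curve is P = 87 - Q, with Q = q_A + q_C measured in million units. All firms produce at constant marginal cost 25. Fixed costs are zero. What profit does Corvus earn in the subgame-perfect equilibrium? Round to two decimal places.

240.25

Solve by backward induction. Given q_A, the follower Corvus maximises π_C = (87 - q_A - q_C)q_C - 25q_C.
Follower FOC: 62 - q_A - 2q_C = 0, so q_C(q_A) = (62 - q_A)/2.
The leader anticipates this reaction. Substituting into P = 87 - Q gives P = 56 - (1/2)q_A, so π_A = (56 - (1/2)q_A)q_A - 25q_A.
Leader FOC: 31 - q_A = 0, so q_A = 31.
Then q_C = (62 - 31)/2 = 31/2.
Price P = 87 - 93/2 = 81/2.
Corvus's profit: (81/2 - 25)·(31/2) = 961/4.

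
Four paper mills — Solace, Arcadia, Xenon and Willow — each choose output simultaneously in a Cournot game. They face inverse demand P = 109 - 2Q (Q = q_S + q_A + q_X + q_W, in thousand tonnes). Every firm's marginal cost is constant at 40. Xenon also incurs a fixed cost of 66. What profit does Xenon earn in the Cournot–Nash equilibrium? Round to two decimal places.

Each firm earns π_i = (109 - 2Q)q_i - 40q_i.
First-order condition (treating rivals' output as given): 69 - 4q_i - 2·Σ_{j≠i} q_j = 0.
With identical firms every q_j equals q_i, so Σ_{j≠i} q_j = 3q_i and 69 = 10q_i, giving q_i = 69/10.
Price P = 109 - 2·(138/5) = 269/5.
Xenon's profit: (269/5 - 40)·(69/10) - 66 = 1461/50.

29.22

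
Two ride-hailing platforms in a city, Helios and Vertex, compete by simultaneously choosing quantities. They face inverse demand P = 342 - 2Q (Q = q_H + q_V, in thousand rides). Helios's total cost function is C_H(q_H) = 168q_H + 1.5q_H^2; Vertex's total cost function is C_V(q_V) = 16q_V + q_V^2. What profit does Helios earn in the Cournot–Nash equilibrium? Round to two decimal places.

Helios's profit: π_H = (342 - 2Q)q_H - (168q_H + (3/2)q_H²). Setting ∂π_H/∂q_H = 0: 174 - 7q_H - 2(q_V) = 0.
Vertex's profit: π_V = (342 - 2Q)q_V - (16q_V + q_V²). Setting ∂π_V/∂q_V = 0: 326 - 6q_V - 2(q_H) = 0.
So q_H = (174 - 2q_V)/7 and q_V = (326 - 2q_H)/6.
Solving the pair: q_H = 196/19, q_V = 967/19.
Price P = 342 - 2·(1163/19) = 219.5789.
Helios's profit: 219.5789·(196/19) - 168·(196/19) - (3/2)(196/19)² = 372.4543.

372.45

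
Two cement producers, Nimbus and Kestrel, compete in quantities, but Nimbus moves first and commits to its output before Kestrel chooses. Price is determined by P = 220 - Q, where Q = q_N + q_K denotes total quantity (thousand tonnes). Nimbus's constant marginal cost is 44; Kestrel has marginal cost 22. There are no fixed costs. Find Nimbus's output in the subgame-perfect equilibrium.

The follower Kestrel best-responds to any q_N: π_K = (220 - Q)q_K - 22q_K.
Setting the follower's marginal profit to zero, 198 - q_N - 2q_K = 0, i.e. q_K = (198 - q_N)/2.
The leader anticipates this reaction. Substituting into P = 220 - Q gives P = 121 - (1/2)q_N, so π_N = (121 - (1/2)q_N)q_N - 44q_N.
Maximising: ∂π_N/∂q_N = 77 - q_N = 0, giving q_N = 77.
Then q_K = (198 - 77)/2 = 121/2.

77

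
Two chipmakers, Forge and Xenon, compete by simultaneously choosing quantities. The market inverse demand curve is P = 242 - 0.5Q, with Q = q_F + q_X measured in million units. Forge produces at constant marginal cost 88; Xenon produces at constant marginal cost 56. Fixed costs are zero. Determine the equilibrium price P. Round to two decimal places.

128.67

Forge's profit: π_F = (242 - 0.5Q)q_F - (88q_F). Setting ∂π_F/∂q_F = 0: 154 - q_F - (1/2)(q_X) = 0.
Xenon's profit: π_X = (242 - 0.5Q)q_X - (56q_X). Setting ∂π_X/∂q_X = 0: 186 - q_X - (1/2)(q_F) = 0.
So q_F = (154 - (1/2)q_X) and q_X = (186 - (1/2)q_F).
Solving the pair: q_F = 244/3, q_X = 436/3.
Total output Q = 680/3, so price P = 242 - (1/2)·(680/3) = 386/3.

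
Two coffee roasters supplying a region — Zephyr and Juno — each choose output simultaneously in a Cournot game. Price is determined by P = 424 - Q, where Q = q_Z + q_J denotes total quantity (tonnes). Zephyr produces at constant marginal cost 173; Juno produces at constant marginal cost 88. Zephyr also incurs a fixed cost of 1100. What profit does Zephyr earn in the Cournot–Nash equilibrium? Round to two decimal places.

Zephyr's profit: π_Z = (424 - Q)q_Z - (173q_Z). Setting ∂π_Z/∂q_Z = 0: 251 - 2q_Z - (q_J) = 0.
Juno's first-order condition: 336 - 2q_J - (q_Z) = 0.
So q_Z = (251 - q_J)/2 and q_J = (336 - q_Z)/2.
Solving the pair: q_Z = 166/3, q_J = 421/3.
Price P = 424 - 587/3 = 685/3.
Zephyr's profit: (685/3 - 173)·(166/3) - 1100 = 1961.7778.

1961.78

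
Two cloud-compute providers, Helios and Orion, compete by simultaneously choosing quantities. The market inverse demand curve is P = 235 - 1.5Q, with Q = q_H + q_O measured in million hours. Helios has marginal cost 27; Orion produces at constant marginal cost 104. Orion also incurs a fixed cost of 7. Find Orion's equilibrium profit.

Helios's profit: π_H = (235 - 1.5Q)q_H - (27q_H). Setting ∂π_H/∂q_H = 0: 208 - 3q_H - (3/2)(q_O) = 0.
Orion's profit: π_O = (235 - 1.5Q)q_O - (104q_O). Setting ∂π_O/∂q_O = 0: 131 - 3q_O - (3/2)(q_H) = 0.
Best responses: q_H = (208 - (3/2)q_O)/3, q_O = (131 - (3/2)q_H)/3.
Substituting one into the other gives q_H = 190/3 and q_O = 12.
Price P = 235 - (3/2)·(226/3) = 122.
Orion's profit: (122 - 104)·12 - 7 = 209.

209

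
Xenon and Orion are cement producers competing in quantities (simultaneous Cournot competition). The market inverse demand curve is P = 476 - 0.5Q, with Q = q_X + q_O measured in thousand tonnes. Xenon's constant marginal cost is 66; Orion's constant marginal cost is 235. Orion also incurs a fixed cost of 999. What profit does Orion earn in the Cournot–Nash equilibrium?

153

Xenon's profit: π_X = (476 - 0.5Q)q_X - (66q_X). Setting ∂π_X/∂q_X = 0: 410 - q_X - (1/2)(q_O) = 0.
Orion's profit: π_O = (476 - 0.5Q)q_O - (235q_O). Setting ∂π_O/∂q_O = 0: 241 - q_O - (1/2)(q_X) = 0.
So q_X = (410 - (1/2)q_O) and q_O = (241 - (1/2)q_X).
Substituting one into the other gives q_X = 386 and q_O = 48.
Price P = 476 - (1/2)·434 = 259.
Orion's profit: (259 - 235)·48 - 999 = 153.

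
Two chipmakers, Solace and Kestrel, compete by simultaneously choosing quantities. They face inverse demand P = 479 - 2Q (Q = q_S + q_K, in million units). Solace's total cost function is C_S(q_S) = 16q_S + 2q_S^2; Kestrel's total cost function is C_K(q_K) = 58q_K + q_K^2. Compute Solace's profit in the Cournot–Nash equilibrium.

7744

Solace's profit: π_S = (479 - 2Q)q_S - (16q_S + 2q_S²). Setting ∂π_S/∂q_S = 0: 463 - 8q_S - 2(q_K) = 0.
Kestrel's profit: π_K = (479 - 2Q)q_K - (58q_K + q_K²). Setting ∂π_K/∂q_K = 0: 421 - 6q_K - 2(q_S) = 0.
Rearranging gives the reaction functions q_S = (463 - 2q_K)/8 and q_K = (421 - 2q_S)/6.
Solving the pair: q_S = 44, q_K = 111/2.
Price P = 479 - 2·(199/2) = 280.
Solace's profit: 280·44 - 16·44 - 2·44² = 7744.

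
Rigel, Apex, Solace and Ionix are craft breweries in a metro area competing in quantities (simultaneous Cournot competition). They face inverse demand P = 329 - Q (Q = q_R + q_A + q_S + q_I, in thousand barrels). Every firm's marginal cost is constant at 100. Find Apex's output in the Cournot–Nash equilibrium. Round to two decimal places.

Each firm earns π_i = (329 - Q)q_i - 100q_i.
First-order condition (treating rivals' output as given): 229 - 2q_i - Σ_{j≠i} q_j = 0.
By symmetry each firm produces the same amount; substituting Σ_{j≠i} q_j = 3q_i yields q_i = 229/5.

45.80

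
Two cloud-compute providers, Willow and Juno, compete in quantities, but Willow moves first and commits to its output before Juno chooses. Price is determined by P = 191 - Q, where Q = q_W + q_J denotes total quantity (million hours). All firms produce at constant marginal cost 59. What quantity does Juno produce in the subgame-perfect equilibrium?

33

Solve by backward induction. Given q_W, the follower Juno maximises π_J = (191 - q_W - q_J)q_J - 59q_J.
∂π_J/∂q_J = 132 - q_W - 2q_J = 0 gives the reaction function q_J = (132 - q_W)/2.
Willow substitutes q_J(q_W) into its own profit: π_W = q_W(191 - q_W - (132 - q_W)/2) - 59q_W = (125 - (1/2)q_W)q_W - 59q_W.
The leader's first-order condition 66 - q_W = 0 yields q_W = 66.
Then q_J = (132 - 66)/2 = 33.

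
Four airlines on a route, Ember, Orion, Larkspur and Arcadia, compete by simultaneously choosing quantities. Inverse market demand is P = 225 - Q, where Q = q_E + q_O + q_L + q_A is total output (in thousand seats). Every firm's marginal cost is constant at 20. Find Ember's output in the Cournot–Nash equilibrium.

A representative firm's profit is π_i = q_i(225 - Q) - 20q_i.
First-order condition (treating rivals' output as given): 205 - 2q_i - Σ_{j≠i} q_j = 0.
With identical firms every q_j equals q_i, so Σ_{j≠i} q_j = 3q_i and 205 = 5q_i, giving q_i = 41.

41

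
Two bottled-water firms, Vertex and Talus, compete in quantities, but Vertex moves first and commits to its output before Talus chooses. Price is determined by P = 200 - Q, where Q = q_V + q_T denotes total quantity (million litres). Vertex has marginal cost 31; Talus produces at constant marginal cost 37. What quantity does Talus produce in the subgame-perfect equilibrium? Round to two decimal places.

The follower Talus best-responds to any q_V: π_T = (200 - Q)q_T - 37q_T.
Follower FOC: 163 - q_V - 2q_T = 0, so q_T(q_V) = (163 - q_V)/2.
Vertex substitutes q_T(q_V) into its own profit: π_V = q_V(200 - q_V - (163 - q_V)/2) - 31q_V = (237/2 - (1/2)q_V)q_V - 31q_V.
Leader FOC: 175/2 - q_V = 0, so q_V = 175/2.
Then q_T = (163 - 175/2)/2 = 151/4.

37.75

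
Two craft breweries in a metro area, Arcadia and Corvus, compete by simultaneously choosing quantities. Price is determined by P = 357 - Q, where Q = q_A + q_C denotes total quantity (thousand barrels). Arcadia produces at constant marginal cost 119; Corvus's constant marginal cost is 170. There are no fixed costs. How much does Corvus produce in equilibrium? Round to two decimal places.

45.33

Arcadia's profit: π_A = (357 - Q)q_A - (119q_A). Setting ∂π_A/∂q_A = 0: 238 - 2q_A - (q_C) = 0.
Corvus's profit: π_C = (357 - Q)q_C - (170q_C). Setting ∂π_C/∂q_C = 0: 187 - 2q_C - (q_A) = 0.
Rearranging gives the reaction functions q_A = (238 - q_C)/2 and q_C = (187 - q_A)/2.
Solving the pair: q_A = 289/3, q_C = 136/3.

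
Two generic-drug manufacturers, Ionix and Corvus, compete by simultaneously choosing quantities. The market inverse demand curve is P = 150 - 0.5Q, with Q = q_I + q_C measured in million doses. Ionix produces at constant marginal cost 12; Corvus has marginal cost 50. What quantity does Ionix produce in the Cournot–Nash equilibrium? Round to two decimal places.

117.33

Ionix's profit: π_I = (150 - 0.5Q)q_I - (12q_I). Setting ∂π_I/∂q_I = 0: 138 - q_I - (1/2)(q_C) = 0.
Corvus's profit: π_C = (150 - 0.5Q)q_C - (50q_C). Setting ∂π_C/∂q_C = 0: 100 - q_C - (1/2)(q_I) = 0.
So q_I = (138 - (1/2)q_C) and q_C = (100 - (1/2)q_I).
Substituting one into the other gives q_I = 352/3 and q_C = 124/3.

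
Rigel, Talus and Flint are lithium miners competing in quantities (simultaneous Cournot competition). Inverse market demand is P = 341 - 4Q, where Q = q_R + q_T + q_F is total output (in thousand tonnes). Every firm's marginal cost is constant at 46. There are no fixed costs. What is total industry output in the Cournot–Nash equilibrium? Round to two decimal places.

55.31

A representative firm's profit is π_i = q_i(341 - 4Q) - 46q_i.
First-order condition (treating rivals' output as given): 295 - 8q_i - 4·Σ_{j≠i} q_j = 0.
By symmetry each firm produces the same amount; substituting Σ_{j≠i} q_j = 2q_i yields q_i = 295/16.
Total output Q = 295/16 + 295/16 + 295/16 = 885/16.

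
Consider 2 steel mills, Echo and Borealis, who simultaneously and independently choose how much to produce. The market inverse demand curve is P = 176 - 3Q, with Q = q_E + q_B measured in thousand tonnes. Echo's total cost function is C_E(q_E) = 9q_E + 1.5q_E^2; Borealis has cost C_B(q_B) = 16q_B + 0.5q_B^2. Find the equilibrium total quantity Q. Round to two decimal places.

30.15

Echo's profit: π_E = (176 - 3Q)q_E - (9q_E + (3/2)q_E²). Setting ∂π_E/∂q_E = 0: 167 - 9q_E - 3(q_B) = 0.
Borealis's profit: π_B = (176 - 3Q)q_B - (16q_B + (1/2)q_B²). Setting ∂π_B/∂q_B = 0: 160 - 7q_B - 3(q_E) = 0.
So q_E = (167 - 3q_B)/9 and q_B = (160 - 3q_E)/7.
Solving the pair: q_E = 689/54, q_B = 313/18.
Total output Q = 689/54 + 313/18 = 814/27.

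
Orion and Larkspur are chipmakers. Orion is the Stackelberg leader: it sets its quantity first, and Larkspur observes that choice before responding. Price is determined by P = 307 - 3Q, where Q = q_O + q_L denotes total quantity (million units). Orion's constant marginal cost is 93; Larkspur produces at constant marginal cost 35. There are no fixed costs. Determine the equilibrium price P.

Solve by backward induction. Given q_O, the follower Larkspur maximises π_L = (307 - 3q_O - 3q_L)q_L - 35q_L.
Setting the follower's marginal profit to zero, 272 - 3q_O - 6q_L = 0, i.e. q_L = (272 - 3q_O)/6.
Orion substitutes q_L(q_O) into its own profit: π_O = q_O(307 - 3q_O - (272 - 3q_O)/2) - 93q_O = (171 - (3/2)q_O)q_O - 93q_O.
The leader's first-order condition 78 - 3q_O = 0 yields q_O = 26.
Then q_L = (272 - 3·26)/6 = 97/3.
Total output Q = 175/3, so price P = 307 - 3·(175/3) = 132.

132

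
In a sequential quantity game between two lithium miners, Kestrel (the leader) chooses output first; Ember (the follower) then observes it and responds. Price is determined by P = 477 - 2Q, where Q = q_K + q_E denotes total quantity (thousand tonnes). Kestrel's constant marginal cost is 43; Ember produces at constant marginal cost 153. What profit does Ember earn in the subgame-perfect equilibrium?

Solve by backward induction. Given q_K, the follower Ember maximises π_E = (477 - 2q_K - 2q_E)q_E - 153q_E.
Follower FOC: 324 - 2q_K - 4q_E = 0, so q_E(q_K) = (324 - 2q_K)/4.
The leader anticipates this reaction. Substituting into P = 477 - 2Q gives P = 315 - q_K, so π_K = (315 - q_K)q_K - 43q_K.
Maximising: ∂π_K/∂q_K = 272 - 2q_K = 0, giving q_K = 136.
Then q_E = (324 - 2·136)/4 = 13.
Price P = 477 - 2·149 = 179.
Ember's profit: (179 - 153)·13 = 338.

338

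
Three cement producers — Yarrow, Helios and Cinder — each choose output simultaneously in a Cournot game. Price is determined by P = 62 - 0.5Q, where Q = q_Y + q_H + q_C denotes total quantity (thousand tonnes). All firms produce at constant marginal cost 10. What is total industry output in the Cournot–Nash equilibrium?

78

A representative firm's profit is π_i = q_i(62 - 0.5Q) - 10q_i.
First-order condition (treating rivals' output as given): 52 - q_i - (1/2)·Σ_{j≠i} q_j = 0.
With identical firms every q_j equals q_i, so Σ_{j≠i} q_j = 2q_i and 52 = 2q_i, giving q_i = 26.
Total output Q = 26 + 26 + 26 = 78.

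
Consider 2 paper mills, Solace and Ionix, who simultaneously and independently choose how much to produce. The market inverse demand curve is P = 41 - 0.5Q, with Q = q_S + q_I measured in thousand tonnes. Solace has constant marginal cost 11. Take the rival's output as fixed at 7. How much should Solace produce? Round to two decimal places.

26.50

With the rival's output fixed at 7, Solace's profit is π_S = (41 - (1/2)·7 - (1/2)q_S)q_S - (11q_S) = (75/2 - (1/2)q_S)q_S - (11q_S).
∂π_S/∂q_S = 53/2 - q_S = 0, so q_S = 53/2.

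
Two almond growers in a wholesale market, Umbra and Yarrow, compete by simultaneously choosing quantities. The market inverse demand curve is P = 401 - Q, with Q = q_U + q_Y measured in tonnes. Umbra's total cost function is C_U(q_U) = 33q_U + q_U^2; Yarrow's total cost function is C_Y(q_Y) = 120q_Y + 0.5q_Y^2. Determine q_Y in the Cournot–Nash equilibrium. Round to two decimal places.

Umbra's profit: π_U = (401 - Q)q_U - (33q_U + q_U²). Setting ∂π_U/∂q_U = 0: 368 - 4q_U - (q_Y) = 0.
Yarrow's first-order condition: 281 - 3q_Y - (q_U) = 0.
Rearranging gives the reaction functions q_U = (368 - q_Y)/4 and q_Y = (281 - q_U)/3.
Substituting one into the other gives q_U = 823/11 and q_Y = 756/11.

68.73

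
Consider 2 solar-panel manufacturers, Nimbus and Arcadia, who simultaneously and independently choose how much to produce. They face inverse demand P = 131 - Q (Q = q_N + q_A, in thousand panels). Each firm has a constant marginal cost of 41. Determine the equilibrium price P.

71

A representative firm's profit is π_i = q_i(131 - Q) - 41q_i.
First-order condition (treating rivals' output as given): 90 - 2q_i - q_j = 0.
With identical firms every q_j equals q_i, so q_j = q_i and 90 = 3q_i, giving q_i = 30.
Total output Q = 60, so price P = 131 - 60 = 71.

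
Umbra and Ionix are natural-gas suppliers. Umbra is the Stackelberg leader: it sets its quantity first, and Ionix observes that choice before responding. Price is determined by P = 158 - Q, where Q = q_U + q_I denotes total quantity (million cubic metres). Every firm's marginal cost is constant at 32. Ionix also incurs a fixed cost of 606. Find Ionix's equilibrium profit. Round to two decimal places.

The follower Ionix best-responds to any q_U: π_I = (158 - Q)q_I - 32q_I.
Follower FOC: 126 - q_U - 2q_I = 0, so q_I(q_U) = (126 - q_U)/2.
The leader anticipates this reaction. Substituting into P = 158 - Q gives P = 95 - (1/2)q_U, so π_U = (95 - (1/2)q_U)q_U - 32q_U.
Leader FOC: 63 - q_U = 0, so q_U = 63.
Then q_I = (126 - 63)/2 = 63/2.
Price P = 158 - 189/2 = 127/2.
Ionix's profit: (127/2 - 32)·(63/2) - 606 = 1545/4.

386.25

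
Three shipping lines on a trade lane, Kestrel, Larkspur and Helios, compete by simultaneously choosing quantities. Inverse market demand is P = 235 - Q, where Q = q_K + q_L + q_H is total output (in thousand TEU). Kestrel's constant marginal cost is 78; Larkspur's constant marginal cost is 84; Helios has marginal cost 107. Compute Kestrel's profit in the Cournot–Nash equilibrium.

Kestrel's profit: π_K = (235 - Q)q_K - (78q_K). Setting ∂π_K/∂q_K = 0: 157 - 2q_K - (q_L + q_H) = 0.
Larkspur's profit: π_L = (235 - Q)q_L - (84q_L). Setting ∂π_L/∂q_L = 0: 151 - 2q_L - (q_K + q_H) = 0.
Helios's profit: π_H = (235 - Q)q_H - (107q_H). Setting ∂π_H/∂q_H = 0: 128 - 2q_H - (q_K + q_L) = 0.
Adding the 3 conditions: 436 − 2Q − 2Q = 0, i.e. Q = 109.
Back-substituting: q_K = (157 − 109) = 48, q_L = (151 − 109) = 42, q_H = (128 − 109) = 19.
Price P = 235 - 109 = 126.
Kestrel's profit: (126 - 78)·48 = 2304.

2304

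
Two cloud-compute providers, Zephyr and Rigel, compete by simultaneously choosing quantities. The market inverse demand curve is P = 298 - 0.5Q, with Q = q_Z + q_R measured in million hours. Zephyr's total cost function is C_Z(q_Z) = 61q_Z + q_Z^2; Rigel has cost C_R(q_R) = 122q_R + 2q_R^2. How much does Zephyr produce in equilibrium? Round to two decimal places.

Zephyr's profit: π_Z = (298 - 0.5Q)q_Z - (61q_Z + q_Z²). Setting ∂π_Z/∂q_Z = 0: 237 - 3q_Z - (1/2)(q_R) = 0.
Rigel's first-order condition: 176 - 5q_R - (1/2)(q_Z) = 0.
Rearranging gives the reaction functions q_Z = (237 - (1/2)q_R)/3 and q_R = (176 - (1/2)q_Z)/5.
Solving the pair: q_Z = 74.3729, q_R = 1638/59.

74.37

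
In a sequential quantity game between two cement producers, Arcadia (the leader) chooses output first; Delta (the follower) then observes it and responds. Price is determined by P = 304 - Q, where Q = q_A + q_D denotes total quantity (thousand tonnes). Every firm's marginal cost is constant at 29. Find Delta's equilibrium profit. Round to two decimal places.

Solve by backward induction. Given q_A, the follower Delta maximises π_D = (304 - q_A - q_D)q_D - 29q_D.
∂π_D/∂q_D = 275 - q_A - 2q_D = 0 gives the reaction function q_D = (275 - q_A)/2.
Arcadia substitutes q_D(q_A) into its own profit: π_A = q_A(304 - q_A - (275 - q_A)/2) - 29q_A = (333/2 - (1/2)q_A)q_A - 29q_A.
The leader's first-order condition 275/2 - q_A = 0 yields q_A = 275/2.
Then q_D = (275 - 275/2)/2 = 275/4.
Price P = 304 - 825/4 = 391/4.
Delta's profit: (391/4 - 29)·(275/4) = 4726.5625.

4726.56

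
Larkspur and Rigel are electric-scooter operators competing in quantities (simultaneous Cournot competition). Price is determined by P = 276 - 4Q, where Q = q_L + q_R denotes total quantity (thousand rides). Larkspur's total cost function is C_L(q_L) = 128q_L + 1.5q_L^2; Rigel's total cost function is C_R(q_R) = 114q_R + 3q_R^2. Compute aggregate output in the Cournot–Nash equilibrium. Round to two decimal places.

18.94

Larkspur's profit: π_L = (276 - 4Q)q_L - (128q_L + (3/2)q_L²). Setting ∂π_L/∂q_L = 0: 148 - 11q_L - 4(q_R) = 0.
Rigel's first-order condition: 162 - 14q_R - 4(q_L) = 0.
Best responses: q_L = (148 - 4q_R)/11, q_R = (162 - 4q_L)/14.
Solving the pair: q_L = 712/69, q_R = 595/69.
Total output Q = 712/69 + 595/69 = 1307/69.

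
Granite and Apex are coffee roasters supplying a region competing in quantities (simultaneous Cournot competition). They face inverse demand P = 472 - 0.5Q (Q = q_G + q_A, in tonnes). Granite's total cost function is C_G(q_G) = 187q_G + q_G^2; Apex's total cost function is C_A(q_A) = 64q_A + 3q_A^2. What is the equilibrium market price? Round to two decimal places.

402.78

Granite's profit: π_G = (472 - 0.5Q)q_G - (187q_G + q_G²). Setting ∂π_G/∂q_G = 0: 285 - 3q_G - (1/2)(q_A) = 0.
Apex's profit: π_A = (472 - 0.5Q)q_A - (64q_A + 3q_A²). Setting ∂π_A/∂q_A = 0: 408 - 7q_A - (1/2)(q_G) = 0.
Best responses: q_G = (285 - (1/2)q_A)/3, q_A = (408 - (1/2)q_G)/7.
Substituting one into the other gives q_G = 86.3133 and q_A = 52.1205.
Total output Q = 138.4337, so price P = 472 - (1/2)·138.4337 = 402.7831.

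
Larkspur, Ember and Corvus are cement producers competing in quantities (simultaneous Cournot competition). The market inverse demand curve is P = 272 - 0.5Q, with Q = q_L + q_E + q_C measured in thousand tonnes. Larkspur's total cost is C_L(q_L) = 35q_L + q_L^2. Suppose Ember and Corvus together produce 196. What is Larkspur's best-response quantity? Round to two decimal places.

With rivals' combined output fixed at 196, Larkspur's profit is π_L = (272 - (1/2)·196 - (1/2)q_L)q_L - (35q_L + q_L²) = (174 - (1/2)q_L)q_L - (35q_L + q_L²).
∂π_L/∂q_L = 139 - 3q_L = 0, so q_L = 139/3.

46.33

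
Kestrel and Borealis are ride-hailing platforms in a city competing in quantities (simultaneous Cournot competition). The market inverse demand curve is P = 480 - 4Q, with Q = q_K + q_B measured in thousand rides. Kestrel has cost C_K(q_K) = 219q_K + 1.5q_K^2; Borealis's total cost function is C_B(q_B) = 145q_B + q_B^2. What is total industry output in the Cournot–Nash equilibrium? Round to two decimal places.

41.61

Kestrel's profit: π_K = (480 - 4Q)q_K - (219q_K + (3/2)q_K²). Setting ∂π_K/∂q_K = 0: 261 - 11q_K - 4(q_B) = 0.
Borealis's profit: π_B = (480 - 4Q)q_B - (145q_B + q_B²). Setting ∂π_B/∂q_B = 0: 335 - 10q_B - 4(q_K) = 0.
Best responses: q_K = (261 - 4q_B)/11, q_B = (335 - 4q_K)/10.
Substituting one into the other gives q_K = 635/47 and q_B = 28.0957.
Total output Q = 635/47 + 28.0957 = 41.6064.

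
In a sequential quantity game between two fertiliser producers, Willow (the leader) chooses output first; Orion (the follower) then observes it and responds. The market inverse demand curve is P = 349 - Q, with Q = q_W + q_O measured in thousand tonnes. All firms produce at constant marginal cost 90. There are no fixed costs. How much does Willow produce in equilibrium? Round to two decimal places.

Solve by backward induction. Given q_W, the follower Orion maximises π_O = (349 - q_W - q_O)q_O - 90q_O.
∂π_O/∂q_O = 259 - q_W - 2q_O = 0 gives the reaction function q_O = (259 - q_W)/2.
The leader anticipates this reaction. Substituting into P = 349 - Q gives P = 439/2 - (1/2)q_W, so π_W = (439/2 - (1/2)q_W)q_W - 90q_W.
Maximising: ∂π_W/∂q_W = 259/2 - q_W = 0, giving q_W = 259/2.
Then q_O = (259 - 259/2)/2 = 259/4.

129.50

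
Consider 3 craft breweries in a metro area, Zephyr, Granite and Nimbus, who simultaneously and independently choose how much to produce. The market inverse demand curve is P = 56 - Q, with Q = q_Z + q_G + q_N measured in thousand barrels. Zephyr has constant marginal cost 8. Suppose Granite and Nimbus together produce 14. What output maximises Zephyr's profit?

With rivals' combined output fixed at 14, Zephyr's profit is π_Z = (56 - 14 - q_Z)q_Z - (8q_Z) = (42 - q_Z)q_Z - (8q_Z).
∂π_Z/∂q_Z = 34 - 2q_Z = 0, so q_Z = 17.

17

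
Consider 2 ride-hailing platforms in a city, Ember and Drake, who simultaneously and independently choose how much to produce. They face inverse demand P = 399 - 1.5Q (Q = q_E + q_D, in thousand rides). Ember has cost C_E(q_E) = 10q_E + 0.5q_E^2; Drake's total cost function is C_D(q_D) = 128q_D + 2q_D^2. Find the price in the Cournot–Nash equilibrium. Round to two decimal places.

234.90

Ember's profit: π_E = (399 - 1.5Q)q_E - (10q_E + (1/2)q_E²). Setting ∂π_E/∂q_E = 0: 389 - 4q_E - (3/2)(q_D) = 0.
Drake's profit: π_D = (399 - 1.5Q)q_D - (128q_D + 2q_D²). Setting ∂π_D/∂q_D = 0: 271 - 7q_D - (3/2)(q_E) = 0.
So q_E = (389 - (3/2)q_D)/4 and q_D = (271 - (3/2)q_E)/7.
Solving the pair: q_E = 89.9612, q_D = 19.4369.
Total output Q = 109.3981, so price P = 399 - (3/2)·109.3981 = 234.9029.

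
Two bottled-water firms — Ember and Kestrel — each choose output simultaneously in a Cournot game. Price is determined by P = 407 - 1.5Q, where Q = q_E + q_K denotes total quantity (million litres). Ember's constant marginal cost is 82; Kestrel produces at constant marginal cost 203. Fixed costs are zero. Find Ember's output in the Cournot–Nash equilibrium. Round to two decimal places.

99.11

Ember's profit: π_E = (407 - 1.5Q)q_E - (82q_E). Setting ∂π_E/∂q_E = 0: 325 - 3q_E - (3/2)(q_K) = 0.
Kestrel's profit: π_K = (407 - 1.5Q)q_K - (203q_K). Setting ∂π_K/∂q_K = 0: 204 - 3q_K - (3/2)(q_E) = 0.
Best responses: q_E = (325 - (3/2)q_K)/3, q_K = (204 - (3/2)q_E)/3.
Solving the pair: q_E = 892/9, q_K = 166/9.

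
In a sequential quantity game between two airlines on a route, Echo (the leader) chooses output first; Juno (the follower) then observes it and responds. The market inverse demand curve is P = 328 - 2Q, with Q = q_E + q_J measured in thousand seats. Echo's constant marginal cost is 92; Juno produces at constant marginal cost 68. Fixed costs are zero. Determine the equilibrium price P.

145

Solve by backward induction. Given q_E, the follower Juno maximises π_J = (328 - 2q_E - 2q_J)q_J - 68q_J.
Follower FOC: 260 - 2q_E - 4q_J = 0, so q_J(q_E) = (260 - 2q_E)/4.
Echo substitutes q_J(q_E) into its own profit: π_E = q_E(328 - 2q_E - (260 - 2q_E)/2) - 92q_E = (198 - q_E)q_E - 92q_E.
The leader's first-order condition 106 - 2q_E = 0 yields q_E = 53.
Then q_J = (260 - 2·53)/4 = 77/2.
Total output Q = 183/2, so price P = 328 - 2·(183/2) = 145.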